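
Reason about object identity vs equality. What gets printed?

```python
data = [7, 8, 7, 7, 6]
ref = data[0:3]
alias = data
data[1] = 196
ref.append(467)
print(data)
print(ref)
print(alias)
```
[7, 196, 7, 7, 6]
[7, 8, 7, 467]
[7, 196, 7, 7, 6]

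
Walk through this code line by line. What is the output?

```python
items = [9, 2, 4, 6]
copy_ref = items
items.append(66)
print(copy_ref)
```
[9, 2, 4, 6, 66]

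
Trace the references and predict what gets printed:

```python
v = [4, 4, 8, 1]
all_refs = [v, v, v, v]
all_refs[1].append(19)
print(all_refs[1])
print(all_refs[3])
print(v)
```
[4, 4, 8, 1, 19]
[4, 4, 8, 1, 19]
[4, 4, 8, 1, 19]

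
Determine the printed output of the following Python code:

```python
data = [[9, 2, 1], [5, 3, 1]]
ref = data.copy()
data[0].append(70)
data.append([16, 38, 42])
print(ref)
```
[[9, 2, 1, 70], [5, 3, 1]]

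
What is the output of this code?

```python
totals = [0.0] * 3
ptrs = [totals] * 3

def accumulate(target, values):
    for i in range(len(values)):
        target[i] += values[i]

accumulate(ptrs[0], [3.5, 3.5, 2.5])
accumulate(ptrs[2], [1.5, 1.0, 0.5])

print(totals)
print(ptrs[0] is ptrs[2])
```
[5.0, 4.5, 3.0]
True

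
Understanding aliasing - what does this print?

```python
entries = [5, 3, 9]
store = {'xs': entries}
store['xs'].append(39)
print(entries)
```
[5, 3, 9, 39]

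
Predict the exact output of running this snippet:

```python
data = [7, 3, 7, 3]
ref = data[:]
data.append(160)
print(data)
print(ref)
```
[7, 3, 7, 3, 160]
[7, 3, 7, 3]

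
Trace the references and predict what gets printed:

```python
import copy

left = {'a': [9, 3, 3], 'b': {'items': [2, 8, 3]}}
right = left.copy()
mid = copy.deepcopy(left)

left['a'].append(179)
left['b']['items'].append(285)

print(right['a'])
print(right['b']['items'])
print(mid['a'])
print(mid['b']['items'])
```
[9, 3, 3, 179]
[2, 8, 3, 285]
[9, 3, 3]
[2, 8, 3]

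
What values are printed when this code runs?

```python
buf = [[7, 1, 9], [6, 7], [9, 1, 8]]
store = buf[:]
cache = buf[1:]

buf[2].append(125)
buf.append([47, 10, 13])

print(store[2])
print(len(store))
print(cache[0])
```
[9, 1, 8, 125]
3
[6, 7]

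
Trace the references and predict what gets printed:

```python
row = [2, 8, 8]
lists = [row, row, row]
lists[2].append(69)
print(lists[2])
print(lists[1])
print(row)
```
[2, 8, 8, 69]
[2, 8, 8, 69]
[2, 8, 8, 69]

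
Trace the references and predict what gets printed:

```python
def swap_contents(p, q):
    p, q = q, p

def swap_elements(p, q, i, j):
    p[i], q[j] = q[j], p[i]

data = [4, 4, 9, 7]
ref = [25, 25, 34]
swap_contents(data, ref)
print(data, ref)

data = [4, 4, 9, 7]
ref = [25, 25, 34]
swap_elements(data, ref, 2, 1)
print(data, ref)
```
[4, 4, 9, 7] [25, 25, 34]
[4, 4, 25, 7] [25, 9, 34]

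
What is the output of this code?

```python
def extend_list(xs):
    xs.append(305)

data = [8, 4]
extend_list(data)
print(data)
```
[8, 4, 305]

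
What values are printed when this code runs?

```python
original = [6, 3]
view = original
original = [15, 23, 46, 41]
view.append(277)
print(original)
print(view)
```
[15, 23, 46, 41]
[6, 3, 277]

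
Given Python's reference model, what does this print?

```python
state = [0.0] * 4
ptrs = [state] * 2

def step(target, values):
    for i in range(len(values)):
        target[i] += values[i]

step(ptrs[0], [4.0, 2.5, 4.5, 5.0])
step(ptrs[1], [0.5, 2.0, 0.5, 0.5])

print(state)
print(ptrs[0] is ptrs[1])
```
[4.5, 4.5, 5.0, 5.5]
True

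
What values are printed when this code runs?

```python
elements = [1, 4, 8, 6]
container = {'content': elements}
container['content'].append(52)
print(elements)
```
[1, 4, 8, 6, 52]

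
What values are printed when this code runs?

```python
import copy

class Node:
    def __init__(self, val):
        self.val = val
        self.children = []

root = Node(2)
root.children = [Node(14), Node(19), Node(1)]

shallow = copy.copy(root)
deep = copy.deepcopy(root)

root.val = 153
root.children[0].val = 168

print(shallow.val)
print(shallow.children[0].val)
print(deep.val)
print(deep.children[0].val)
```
2
168
2
14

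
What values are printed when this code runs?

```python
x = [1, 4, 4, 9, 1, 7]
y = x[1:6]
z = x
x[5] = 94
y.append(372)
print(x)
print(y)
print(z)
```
[1, 4, 4, 9, 1, 94]
[4, 4, 9, 1, 7, 372]
[1, 4, 4, 9, 1, 94]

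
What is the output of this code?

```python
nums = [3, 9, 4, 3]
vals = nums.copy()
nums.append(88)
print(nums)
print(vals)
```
[3, 9, 4, 3, 88]
[3, 9, 4, 3]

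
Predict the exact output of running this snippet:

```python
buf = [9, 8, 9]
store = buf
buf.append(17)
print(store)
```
[9, 8, 9, 17]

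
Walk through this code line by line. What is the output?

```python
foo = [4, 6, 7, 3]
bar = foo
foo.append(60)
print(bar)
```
[4, 6, 7, 3, 60]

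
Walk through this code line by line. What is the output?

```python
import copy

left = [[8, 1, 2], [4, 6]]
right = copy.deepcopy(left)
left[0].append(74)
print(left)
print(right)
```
[[8, 1, 2, 74], [4, 6]]
[[8, 1, 2], [4, 6]]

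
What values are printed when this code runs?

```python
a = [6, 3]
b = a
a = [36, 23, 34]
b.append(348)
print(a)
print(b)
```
[36, 23, 34]
[6, 3, 348]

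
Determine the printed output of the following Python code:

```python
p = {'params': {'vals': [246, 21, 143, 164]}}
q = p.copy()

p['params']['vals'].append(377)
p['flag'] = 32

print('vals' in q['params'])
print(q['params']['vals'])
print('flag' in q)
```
True
[246, 21, 143, 164, 377]
False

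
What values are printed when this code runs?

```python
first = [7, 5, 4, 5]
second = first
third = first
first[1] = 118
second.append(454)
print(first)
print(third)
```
[7, 118, 4, 5, 454]
[7, 118, 4, 5, 454]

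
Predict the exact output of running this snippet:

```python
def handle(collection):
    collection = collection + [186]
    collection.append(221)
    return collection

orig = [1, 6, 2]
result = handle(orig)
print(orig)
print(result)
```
[1, 6, 2]
[1, 6, 2, 186, 221]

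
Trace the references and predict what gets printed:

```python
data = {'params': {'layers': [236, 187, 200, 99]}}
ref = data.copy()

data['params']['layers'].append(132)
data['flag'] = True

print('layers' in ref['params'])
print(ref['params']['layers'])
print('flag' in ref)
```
True
[236, 187, 200, 99, 132]
False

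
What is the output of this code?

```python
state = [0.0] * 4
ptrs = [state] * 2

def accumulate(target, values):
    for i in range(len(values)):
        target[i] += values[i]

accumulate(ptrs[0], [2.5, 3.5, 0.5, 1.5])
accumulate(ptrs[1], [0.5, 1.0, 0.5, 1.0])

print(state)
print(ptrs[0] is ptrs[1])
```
[3.0, 4.5, 1.0, 2.5]
True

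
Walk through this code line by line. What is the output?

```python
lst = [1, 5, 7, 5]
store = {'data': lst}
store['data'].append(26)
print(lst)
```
[1, 5, 7, 5, 26]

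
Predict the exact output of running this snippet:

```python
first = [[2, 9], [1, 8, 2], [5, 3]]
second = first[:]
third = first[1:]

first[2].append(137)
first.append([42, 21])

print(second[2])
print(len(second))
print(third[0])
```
[5, 3, 137]
3
[1, 8, 2]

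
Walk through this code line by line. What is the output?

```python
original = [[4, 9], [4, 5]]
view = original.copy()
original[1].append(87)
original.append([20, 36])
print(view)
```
[[4, 9], [4, 5, 87]]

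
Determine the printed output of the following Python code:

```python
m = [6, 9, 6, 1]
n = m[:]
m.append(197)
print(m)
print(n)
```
[6, 9, 6, 1, 197]
[6, 9, 6, 1]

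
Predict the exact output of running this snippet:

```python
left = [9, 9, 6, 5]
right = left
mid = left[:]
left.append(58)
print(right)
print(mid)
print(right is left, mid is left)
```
[9, 9, 6, 5, 58]
[9, 9, 6, 5]
True False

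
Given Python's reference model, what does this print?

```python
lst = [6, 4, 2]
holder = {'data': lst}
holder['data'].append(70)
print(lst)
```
[6, 4, 2, 70]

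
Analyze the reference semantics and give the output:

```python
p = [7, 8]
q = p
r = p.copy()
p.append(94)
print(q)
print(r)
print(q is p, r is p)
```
[7, 8, 94]
[7, 8]
True False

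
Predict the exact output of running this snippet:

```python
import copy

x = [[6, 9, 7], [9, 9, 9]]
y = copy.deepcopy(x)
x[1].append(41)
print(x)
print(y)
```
[[6, 9, 7], [9, 9, 9, 41]]
[[6, 9, 7], [9, 9, 9]]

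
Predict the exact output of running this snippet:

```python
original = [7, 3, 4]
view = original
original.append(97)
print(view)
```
[7, 3, 4, 97]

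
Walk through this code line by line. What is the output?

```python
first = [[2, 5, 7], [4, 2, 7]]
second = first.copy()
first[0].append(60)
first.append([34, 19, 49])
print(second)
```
[[2, 5, 7, 60], [4, 2, 7]]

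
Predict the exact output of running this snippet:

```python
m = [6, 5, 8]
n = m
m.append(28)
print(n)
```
[6, 5, 8, 28]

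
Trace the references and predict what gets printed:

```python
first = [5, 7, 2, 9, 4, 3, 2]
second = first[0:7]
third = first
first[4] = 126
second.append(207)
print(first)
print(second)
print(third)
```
[5, 7, 2, 9, 126, 3, 2]
[5, 7, 2, 9, 4, 3, 2, 207]
[5, 7, 2, 9, 126, 3, 2]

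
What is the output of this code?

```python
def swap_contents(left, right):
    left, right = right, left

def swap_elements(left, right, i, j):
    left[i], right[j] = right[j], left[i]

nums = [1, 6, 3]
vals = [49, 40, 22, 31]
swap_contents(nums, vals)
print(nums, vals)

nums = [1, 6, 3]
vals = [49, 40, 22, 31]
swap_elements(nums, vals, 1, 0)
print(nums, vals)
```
[1, 6, 3] [49, 40, 22, 31]
[1, 49, 3] [6, 40, 22, 31]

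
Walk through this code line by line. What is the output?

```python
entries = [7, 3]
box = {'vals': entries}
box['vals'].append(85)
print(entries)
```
[7, 3, 85]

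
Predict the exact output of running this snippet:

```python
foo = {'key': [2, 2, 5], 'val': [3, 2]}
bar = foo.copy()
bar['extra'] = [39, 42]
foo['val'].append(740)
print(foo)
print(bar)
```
{'key': [2, 2, 5], 'val': [3, 2, 740]}
{'key': [2, 2, 5], 'val': [3, 2, 740], 'extra': [39, 42]}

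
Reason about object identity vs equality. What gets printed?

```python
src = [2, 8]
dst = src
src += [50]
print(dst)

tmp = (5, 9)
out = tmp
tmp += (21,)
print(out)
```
[2, 8, 50]
(5, 9)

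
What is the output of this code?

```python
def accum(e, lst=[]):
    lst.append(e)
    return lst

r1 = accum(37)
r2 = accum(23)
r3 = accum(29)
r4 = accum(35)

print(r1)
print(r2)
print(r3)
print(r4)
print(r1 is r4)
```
[37, 23, 29, 35]
[37, 23, 29, 35]
[37, 23, 29, 35]
[37, 23, 29, 35]
True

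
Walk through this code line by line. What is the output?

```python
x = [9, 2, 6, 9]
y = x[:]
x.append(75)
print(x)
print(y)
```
[9, 2, 6, 9, 75]
[9, 2, 6, 9]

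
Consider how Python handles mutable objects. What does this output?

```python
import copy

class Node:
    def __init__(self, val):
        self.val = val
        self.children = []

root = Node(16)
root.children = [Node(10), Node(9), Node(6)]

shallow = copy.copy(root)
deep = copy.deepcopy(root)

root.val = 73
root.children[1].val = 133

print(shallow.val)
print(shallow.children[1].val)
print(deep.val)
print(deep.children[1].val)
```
16
133
16
9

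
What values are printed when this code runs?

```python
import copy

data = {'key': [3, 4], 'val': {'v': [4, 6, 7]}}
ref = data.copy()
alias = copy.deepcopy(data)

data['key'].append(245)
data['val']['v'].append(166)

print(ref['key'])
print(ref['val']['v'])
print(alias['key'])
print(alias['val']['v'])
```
[3, 4, 245]
[4, 6, 7, 166]
[3, 4]
[4, 6, 7]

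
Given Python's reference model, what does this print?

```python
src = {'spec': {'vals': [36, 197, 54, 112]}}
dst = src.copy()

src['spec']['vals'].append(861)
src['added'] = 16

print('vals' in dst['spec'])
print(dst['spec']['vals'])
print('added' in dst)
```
True
[36, 197, 54, 112, 861]
False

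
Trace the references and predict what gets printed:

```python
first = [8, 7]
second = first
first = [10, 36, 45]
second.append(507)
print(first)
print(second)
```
[10, 36, 45]
[8, 7, 507]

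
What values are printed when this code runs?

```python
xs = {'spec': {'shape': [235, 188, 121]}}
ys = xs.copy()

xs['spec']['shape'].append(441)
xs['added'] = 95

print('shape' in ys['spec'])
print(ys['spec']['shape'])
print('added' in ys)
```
True
[235, 188, 121, 441]
False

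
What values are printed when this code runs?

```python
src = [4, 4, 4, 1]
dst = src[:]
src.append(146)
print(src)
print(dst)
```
[4, 4, 4, 1, 146]
[4, 4, 4, 1]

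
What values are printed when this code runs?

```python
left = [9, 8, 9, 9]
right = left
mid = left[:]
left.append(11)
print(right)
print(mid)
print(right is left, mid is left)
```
[9, 8, 9, 9, 11]
[9, 8, 9, 9]
True False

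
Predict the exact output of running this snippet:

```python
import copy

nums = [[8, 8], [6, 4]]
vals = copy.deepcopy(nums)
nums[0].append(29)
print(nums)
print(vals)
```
[[8, 8, 29], [6, 4]]
[[8, 8], [6, 4]]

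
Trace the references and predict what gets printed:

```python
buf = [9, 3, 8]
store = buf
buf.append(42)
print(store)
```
[9, 3, 8, 42]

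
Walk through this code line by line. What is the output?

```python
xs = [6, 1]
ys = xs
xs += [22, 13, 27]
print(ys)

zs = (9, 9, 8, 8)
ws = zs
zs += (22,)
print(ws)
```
[6, 1, 22, 13, 27]
(9, 9, 8, 8)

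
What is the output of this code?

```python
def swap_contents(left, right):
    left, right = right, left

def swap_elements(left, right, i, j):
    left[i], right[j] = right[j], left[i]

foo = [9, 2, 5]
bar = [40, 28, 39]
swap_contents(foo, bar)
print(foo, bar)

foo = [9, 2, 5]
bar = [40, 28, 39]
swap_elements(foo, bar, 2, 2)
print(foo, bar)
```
[9, 2, 5] [40, 28, 39]
[9, 2, 39] [40, 28, 5]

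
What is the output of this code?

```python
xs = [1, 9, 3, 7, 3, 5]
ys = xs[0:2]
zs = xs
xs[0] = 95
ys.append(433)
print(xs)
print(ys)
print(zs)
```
[95, 9, 3, 7, 3, 5]
[1, 9, 433]
[95, 9, 3, 7, 3, 5]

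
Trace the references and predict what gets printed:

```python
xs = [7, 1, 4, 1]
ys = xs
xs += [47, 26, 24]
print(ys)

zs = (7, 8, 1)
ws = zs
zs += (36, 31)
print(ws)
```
[7, 1, 4, 1, 47, 26, 24]
(7, 8, 1)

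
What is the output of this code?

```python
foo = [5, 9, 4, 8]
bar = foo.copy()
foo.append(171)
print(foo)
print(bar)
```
[5, 9, 4, 8, 171]
[5, 9, 4, 8]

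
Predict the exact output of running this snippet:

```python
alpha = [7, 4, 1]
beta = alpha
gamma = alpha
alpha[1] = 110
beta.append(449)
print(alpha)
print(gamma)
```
[7, 110, 1, 449]
[7, 110, 1, 449]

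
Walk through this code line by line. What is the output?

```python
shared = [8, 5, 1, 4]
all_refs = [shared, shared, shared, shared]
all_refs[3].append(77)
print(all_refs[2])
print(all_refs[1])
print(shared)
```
[8, 5, 1, 4, 77]
[8, 5, 1, 4, 77]
[8, 5, 1, 4, 77]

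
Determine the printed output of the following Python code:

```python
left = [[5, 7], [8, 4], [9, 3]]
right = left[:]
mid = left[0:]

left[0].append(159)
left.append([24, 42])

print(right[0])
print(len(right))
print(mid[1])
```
[5, 7, 159]
3
[8, 4]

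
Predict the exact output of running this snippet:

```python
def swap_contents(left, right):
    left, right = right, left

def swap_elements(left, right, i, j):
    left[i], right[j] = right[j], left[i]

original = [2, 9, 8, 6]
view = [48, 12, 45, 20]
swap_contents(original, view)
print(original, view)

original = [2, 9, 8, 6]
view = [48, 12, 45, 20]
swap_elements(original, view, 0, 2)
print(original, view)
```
[2, 9, 8, 6] [48, 12, 45, 20]
[45, 9, 8, 6] [48, 12, 2, 20]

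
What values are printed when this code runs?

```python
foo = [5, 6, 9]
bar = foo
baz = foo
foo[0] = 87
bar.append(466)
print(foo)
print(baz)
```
[87, 6, 9, 466]
[87, 6, 9, 466]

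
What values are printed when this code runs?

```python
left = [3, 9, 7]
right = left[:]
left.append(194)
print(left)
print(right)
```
[3, 9, 7, 194]
[3, 9, 7]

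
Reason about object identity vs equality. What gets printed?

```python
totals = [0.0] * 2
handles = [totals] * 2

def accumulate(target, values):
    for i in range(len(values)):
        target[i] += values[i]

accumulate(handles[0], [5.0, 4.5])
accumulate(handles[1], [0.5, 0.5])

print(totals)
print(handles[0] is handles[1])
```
[5.5, 5.0]
True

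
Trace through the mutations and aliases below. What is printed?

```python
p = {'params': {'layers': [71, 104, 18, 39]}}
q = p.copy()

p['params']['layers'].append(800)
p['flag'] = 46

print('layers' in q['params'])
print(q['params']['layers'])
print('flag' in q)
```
True
[71, 104, 18, 39, 800]
False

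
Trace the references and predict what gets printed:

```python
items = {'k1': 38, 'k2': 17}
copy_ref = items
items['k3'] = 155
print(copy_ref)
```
{'k1': 38, 'k2': 17, 'k3': 155}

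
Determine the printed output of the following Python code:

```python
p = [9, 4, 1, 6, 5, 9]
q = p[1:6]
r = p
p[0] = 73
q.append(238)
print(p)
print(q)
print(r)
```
[73, 4, 1, 6, 5, 9]
[4, 1, 6, 5, 9, 238]
[73, 4, 1, 6, 5, 9]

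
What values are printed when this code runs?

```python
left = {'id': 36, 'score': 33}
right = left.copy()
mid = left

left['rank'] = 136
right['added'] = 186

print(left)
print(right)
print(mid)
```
{'id': 36, 'score': 33, 'rank': 136}
{'id': 36, 'score': 33, 'added': 186}
{'id': 36, 'score': 33, 'rank': 136}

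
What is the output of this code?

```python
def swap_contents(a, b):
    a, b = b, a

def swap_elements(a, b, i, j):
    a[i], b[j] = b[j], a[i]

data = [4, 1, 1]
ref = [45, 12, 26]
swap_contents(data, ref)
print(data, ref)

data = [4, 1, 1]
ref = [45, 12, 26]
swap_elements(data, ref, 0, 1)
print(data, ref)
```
[4, 1, 1] [45, 12, 26]
[12, 1, 1] [45, 4, 26]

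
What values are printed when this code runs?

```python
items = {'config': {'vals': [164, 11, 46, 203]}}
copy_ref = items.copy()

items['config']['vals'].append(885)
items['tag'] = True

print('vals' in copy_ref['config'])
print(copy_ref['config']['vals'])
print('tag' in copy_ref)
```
True
[164, 11, 46, 203, 885]
False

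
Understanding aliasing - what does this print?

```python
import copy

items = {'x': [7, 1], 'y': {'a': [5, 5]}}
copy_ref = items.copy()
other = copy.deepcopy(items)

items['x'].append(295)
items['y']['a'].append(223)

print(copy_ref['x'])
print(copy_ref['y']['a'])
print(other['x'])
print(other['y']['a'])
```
[7, 1, 295]
[5, 5, 223]
[7, 1]
[5, 5]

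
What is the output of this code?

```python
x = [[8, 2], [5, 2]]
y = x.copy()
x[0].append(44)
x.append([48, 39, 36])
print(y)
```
[[8, 2, 44], [5, 2]]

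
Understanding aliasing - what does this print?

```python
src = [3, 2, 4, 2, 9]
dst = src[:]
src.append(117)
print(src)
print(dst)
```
[3, 2, 4, 2, 9, 117]
[3, 2, 4, 2, 9]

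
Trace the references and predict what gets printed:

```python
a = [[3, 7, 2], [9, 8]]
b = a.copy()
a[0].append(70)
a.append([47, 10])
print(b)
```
[[3, 7, 2, 70], [9, 8]]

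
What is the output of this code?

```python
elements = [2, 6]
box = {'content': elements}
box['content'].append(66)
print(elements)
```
[2, 6, 66]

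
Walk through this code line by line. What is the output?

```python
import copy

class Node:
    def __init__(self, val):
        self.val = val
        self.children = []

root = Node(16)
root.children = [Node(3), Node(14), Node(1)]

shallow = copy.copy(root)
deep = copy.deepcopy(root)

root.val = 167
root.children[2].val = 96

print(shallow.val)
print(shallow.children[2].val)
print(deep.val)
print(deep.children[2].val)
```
16
96
16
1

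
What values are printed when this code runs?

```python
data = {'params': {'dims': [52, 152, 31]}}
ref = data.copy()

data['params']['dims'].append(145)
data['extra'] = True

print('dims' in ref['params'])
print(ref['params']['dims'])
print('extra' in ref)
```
True
[52, 152, 31, 145]
False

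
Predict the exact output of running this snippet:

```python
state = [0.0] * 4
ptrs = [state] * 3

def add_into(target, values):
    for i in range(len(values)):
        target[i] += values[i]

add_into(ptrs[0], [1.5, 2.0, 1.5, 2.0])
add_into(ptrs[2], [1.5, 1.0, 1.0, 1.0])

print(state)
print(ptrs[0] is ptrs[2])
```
[3.0, 3.0, 2.5, 3.0]
True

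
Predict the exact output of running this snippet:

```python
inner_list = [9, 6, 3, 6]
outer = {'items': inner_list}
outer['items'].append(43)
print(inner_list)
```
[9, 6, 3, 6, 43]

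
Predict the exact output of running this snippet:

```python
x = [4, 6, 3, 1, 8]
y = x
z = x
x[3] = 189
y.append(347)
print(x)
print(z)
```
[4, 6, 3, 189, 8, 347]
[4, 6, 3, 189, 8, 347]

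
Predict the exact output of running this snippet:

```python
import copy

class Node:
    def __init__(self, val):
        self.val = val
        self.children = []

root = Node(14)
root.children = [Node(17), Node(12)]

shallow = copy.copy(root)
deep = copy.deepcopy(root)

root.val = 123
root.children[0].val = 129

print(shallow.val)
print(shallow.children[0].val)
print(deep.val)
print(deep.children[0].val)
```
14
129
14
17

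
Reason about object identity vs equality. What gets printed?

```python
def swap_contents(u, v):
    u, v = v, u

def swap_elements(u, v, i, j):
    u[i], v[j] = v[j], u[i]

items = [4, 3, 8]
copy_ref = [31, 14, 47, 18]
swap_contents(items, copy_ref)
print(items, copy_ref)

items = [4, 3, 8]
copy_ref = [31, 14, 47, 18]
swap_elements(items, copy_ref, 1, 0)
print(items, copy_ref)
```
[4, 3, 8] [31, 14, 47, 18]
[4, 31, 8] [3, 14, 47, 18]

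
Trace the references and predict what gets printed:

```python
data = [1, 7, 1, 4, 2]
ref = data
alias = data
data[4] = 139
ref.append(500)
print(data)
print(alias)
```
[1, 7, 1, 4, 139, 500]
[1, 7, 1, 4, 139, 500]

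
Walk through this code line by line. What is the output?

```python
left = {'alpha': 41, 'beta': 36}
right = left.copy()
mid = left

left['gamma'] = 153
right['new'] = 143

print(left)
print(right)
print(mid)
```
{'alpha': 41, 'beta': 36, 'gamma': 153}
{'alpha': 41, 'beta': 36, 'new': 143}
{'alpha': 41, 'beta': 36, 'gamma': 153}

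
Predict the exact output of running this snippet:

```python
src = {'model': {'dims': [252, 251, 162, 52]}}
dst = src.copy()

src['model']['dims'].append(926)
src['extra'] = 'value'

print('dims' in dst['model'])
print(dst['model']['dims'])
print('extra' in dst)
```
True
[252, 251, 162, 52, 926]
False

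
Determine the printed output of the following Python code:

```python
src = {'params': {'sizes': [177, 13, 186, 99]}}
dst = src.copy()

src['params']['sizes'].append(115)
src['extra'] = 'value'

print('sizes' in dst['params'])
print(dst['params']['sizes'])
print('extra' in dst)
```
True
[177, 13, 186, 99, 115]
False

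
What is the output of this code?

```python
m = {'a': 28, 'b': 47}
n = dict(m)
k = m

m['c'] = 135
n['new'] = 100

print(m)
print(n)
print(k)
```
{'a': 28, 'b': 47, 'c': 135}
{'a': 28, 'b': 47, 'new': 100}
{'a': 28, 'b': 47, 'c': 135}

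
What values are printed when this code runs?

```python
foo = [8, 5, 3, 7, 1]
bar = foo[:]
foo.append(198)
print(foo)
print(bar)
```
[8, 5, 3, 7, 1, 198]
[8, 5, 3, 7, 1]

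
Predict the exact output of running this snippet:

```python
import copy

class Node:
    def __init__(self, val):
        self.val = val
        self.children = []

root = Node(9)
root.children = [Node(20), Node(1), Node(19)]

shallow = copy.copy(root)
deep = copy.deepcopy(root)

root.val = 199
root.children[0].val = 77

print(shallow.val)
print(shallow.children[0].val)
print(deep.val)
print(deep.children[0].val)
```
9
77
9
20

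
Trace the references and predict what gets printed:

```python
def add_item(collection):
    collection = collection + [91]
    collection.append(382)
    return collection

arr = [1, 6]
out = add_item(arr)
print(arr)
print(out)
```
[1, 6]
[1, 6, 91, 382]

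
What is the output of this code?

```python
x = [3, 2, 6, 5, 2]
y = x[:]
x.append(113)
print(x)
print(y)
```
[3, 2, 6, 5, 2, 113]
[3, 2, 6, 5, 2]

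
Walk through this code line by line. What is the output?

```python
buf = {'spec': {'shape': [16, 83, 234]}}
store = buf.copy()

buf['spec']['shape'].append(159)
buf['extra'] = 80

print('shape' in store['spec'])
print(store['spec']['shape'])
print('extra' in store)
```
True
[16, 83, 234, 159]
False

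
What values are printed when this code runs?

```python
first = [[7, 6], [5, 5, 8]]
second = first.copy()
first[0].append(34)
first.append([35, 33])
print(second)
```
[[7, 6, 34], [5, 5, 8]]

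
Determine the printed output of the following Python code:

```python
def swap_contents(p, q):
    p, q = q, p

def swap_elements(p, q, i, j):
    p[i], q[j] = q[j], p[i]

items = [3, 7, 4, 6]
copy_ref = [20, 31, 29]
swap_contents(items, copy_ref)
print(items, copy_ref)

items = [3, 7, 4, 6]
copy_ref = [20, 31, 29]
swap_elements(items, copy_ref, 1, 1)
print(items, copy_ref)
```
[3, 7, 4, 6] [20, 31, 29]
[3, 31, 4, 6] [20, 7, 29]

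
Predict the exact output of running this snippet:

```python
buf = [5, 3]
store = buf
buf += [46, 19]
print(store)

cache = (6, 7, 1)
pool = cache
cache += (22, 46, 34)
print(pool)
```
[5, 3, 46, 19]
(6, 7, 1)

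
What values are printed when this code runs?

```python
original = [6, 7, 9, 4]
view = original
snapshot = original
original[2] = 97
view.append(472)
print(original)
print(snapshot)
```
[6, 7, 97, 4, 472]
[6, 7, 97, 4, 472]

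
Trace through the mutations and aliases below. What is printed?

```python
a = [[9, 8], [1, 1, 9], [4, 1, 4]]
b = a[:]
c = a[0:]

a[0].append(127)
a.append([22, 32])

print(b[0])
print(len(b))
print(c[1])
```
[9, 8, 127]
3
[1, 1, 9]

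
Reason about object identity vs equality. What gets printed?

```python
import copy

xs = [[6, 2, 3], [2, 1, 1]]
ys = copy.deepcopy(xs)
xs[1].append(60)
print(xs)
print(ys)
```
[[6, 2, 3], [2, 1, 1, 60]]
[[6, 2, 3], [2, 1, 1]]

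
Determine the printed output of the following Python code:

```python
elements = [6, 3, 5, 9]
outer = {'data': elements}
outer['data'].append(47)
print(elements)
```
[6, 3, 5, 9, 47]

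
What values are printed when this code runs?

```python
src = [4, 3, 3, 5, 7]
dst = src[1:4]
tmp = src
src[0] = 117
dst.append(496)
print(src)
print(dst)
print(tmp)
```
[117, 3, 3, 5, 7]
[3, 3, 5, 496]
[117, 3, 3, 5, 7]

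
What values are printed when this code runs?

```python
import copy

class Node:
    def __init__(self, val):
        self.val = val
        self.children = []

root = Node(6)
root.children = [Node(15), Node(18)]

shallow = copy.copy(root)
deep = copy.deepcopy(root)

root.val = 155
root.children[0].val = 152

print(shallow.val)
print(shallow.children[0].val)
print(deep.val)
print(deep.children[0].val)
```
6
152
6
15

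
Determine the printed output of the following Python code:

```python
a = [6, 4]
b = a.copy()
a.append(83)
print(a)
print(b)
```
[6, 4, 83]
[6, 4]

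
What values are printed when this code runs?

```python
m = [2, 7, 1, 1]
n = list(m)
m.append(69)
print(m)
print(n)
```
[2, 7, 1, 1, 69]
[2, 7, 1, 1]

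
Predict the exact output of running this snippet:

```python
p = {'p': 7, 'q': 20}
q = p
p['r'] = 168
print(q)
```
{'p': 7, 'q': 20, 'r': 168}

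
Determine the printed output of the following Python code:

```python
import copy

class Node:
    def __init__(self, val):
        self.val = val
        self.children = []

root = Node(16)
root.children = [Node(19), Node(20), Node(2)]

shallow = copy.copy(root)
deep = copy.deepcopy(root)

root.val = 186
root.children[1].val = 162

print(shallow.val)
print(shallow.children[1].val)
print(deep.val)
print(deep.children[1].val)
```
16
162
16
20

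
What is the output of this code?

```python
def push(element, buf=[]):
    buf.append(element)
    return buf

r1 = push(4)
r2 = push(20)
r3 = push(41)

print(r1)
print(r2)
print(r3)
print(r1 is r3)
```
[4, 20, 41]
[4, 20, 41]
[4, 20, 41]
True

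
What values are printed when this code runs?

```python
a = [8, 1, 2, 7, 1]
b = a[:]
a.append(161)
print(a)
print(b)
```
[8, 1, 2, 7, 1, 161]
[8, 1, 2, 7, 1]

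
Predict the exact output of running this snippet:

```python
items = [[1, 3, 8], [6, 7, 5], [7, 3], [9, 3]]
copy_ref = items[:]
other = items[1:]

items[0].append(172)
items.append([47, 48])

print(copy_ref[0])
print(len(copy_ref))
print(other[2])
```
[1, 3, 8, 172]
4
[9, 3]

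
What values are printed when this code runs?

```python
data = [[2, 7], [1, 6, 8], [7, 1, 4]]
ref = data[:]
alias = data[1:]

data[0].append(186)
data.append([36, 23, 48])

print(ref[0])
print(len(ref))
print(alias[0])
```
[2, 7, 186]
3
[1, 6, 8]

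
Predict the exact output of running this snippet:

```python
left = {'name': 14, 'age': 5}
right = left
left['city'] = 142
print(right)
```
{'name': 14, 'age': 5, 'city': 142}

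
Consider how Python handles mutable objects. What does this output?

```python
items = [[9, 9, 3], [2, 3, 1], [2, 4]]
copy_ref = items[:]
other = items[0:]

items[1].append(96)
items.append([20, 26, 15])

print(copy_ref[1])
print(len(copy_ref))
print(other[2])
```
[2, 3, 1, 96]
3
[2, 4]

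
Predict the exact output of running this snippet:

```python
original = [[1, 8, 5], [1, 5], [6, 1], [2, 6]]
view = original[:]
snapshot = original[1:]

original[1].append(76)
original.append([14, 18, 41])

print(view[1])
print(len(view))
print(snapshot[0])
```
[1, 5, 76]
4
[1, 5, 76]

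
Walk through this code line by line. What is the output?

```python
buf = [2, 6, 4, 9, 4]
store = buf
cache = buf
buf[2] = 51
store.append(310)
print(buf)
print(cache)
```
[2, 6, 51, 9, 4, 310]
[2, 6, 51, 9, 4, 310]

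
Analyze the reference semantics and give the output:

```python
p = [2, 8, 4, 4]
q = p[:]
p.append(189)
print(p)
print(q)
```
[2, 8, 4, 4, 189]
[2, 8, 4, 4]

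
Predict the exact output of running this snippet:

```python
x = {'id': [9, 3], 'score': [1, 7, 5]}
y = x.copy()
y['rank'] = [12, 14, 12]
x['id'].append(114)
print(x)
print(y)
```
{'id': [9, 3, 114], 'score': [1, 7, 5]}
{'id': [9, 3, 114], 'score': [1, 7, 5], 'rank': [12, 14, 12]}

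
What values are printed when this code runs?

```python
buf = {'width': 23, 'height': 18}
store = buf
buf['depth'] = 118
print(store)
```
{'width': 23, 'height': 18, 'depth': 118}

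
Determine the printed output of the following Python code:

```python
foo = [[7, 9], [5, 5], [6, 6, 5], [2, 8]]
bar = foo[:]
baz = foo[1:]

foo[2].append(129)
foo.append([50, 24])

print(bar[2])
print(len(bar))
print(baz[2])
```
[6, 6, 5, 129]
4
[2, 8]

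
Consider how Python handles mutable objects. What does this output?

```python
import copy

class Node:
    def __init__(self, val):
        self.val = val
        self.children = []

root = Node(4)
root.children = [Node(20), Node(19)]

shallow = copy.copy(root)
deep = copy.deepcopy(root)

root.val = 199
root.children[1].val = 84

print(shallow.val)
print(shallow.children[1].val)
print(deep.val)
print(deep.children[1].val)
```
4
84
4
19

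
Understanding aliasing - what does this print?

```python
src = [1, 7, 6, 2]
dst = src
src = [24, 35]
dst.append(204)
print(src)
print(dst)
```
[24, 35]
[1, 7, 6, 2, 204]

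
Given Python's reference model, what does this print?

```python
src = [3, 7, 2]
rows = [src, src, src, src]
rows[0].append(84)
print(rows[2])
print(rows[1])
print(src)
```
[3, 7, 2, 84]
[3, 7, 2, 84]
[3, 7, 2, 84]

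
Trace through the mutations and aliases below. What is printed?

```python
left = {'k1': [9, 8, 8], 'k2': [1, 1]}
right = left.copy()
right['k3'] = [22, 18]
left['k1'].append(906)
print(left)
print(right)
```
{'k1': [9, 8, 8, 906], 'k2': [1, 1]}
{'k1': [9, 8, 8, 906], 'k2': [1, 1], 'k3': [22, 18]}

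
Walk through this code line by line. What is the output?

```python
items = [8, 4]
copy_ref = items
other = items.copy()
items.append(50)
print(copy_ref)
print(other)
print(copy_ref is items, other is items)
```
[8, 4, 50]
[8, 4]
True False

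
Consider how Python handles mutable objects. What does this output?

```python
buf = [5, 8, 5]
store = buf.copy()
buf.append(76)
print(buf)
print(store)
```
[5, 8, 5, 76]
[5, 8, 5]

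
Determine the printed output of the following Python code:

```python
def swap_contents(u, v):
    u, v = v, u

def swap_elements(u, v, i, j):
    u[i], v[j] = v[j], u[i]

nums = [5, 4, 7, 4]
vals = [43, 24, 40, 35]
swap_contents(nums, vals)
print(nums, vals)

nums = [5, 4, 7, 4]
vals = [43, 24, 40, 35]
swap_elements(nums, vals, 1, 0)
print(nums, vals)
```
[5, 4, 7, 4] [43, 24, 40, 35]
[5, 43, 7, 4] [4, 24, 40, 35]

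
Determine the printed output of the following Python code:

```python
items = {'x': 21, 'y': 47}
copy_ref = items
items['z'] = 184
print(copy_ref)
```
{'x': 21, 'y': 47, 'z': 184}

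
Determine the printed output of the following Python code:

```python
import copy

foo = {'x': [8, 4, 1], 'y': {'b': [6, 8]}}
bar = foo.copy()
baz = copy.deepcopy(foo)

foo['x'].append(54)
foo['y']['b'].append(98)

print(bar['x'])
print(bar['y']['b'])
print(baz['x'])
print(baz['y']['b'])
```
[8, 4, 1, 54]
[6, 8, 98]
[8, 4, 1]
[6, 8]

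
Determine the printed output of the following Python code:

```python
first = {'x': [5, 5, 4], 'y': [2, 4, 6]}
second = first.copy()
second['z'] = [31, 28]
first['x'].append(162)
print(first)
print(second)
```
{'x': [5, 5, 4, 162], 'y': [2, 4, 6]}
{'x': [5, 5, 4, 162], 'y': [2, 4, 6], 'z': [31, 28]}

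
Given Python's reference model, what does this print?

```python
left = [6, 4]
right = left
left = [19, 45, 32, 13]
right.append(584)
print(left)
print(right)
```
[19, 45, 32, 13]
[6, 4, 584]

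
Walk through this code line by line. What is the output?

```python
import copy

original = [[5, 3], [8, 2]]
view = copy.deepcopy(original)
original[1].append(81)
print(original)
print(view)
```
[[5, 3], [8, 2, 81]]
[[5, 3], [8, 2]]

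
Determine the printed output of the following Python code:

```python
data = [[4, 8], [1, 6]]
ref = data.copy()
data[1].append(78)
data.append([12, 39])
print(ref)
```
[[4, 8], [1, 6, 78]]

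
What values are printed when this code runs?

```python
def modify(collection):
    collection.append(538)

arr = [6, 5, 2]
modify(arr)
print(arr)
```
[6, 5, 2, 538]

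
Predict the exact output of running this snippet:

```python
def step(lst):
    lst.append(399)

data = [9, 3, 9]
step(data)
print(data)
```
[9, 3, 9, 399]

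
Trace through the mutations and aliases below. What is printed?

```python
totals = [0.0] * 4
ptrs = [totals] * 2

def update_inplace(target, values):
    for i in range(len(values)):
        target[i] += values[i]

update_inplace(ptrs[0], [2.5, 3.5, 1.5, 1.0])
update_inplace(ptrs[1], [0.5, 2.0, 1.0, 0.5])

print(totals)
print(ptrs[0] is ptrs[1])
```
[3.0, 5.5, 2.5, 1.5]
True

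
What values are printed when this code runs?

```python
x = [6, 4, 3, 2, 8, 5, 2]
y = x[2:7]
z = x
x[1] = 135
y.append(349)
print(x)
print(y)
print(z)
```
[6, 135, 3, 2, 8, 5, 2]
[3, 2, 8, 5, 2, 349]
[6, 135, 3, 2, 8, 5, 2]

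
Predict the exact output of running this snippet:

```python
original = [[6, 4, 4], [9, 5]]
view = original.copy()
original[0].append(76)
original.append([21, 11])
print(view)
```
[[6, 4, 4, 76], [9, 5]]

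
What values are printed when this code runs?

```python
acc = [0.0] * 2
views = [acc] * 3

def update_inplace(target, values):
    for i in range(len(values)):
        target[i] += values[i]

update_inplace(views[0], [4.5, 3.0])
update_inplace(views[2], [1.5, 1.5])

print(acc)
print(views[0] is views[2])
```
[6.0, 4.5]
True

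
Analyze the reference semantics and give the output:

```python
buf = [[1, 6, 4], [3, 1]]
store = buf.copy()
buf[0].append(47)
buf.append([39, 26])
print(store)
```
[[1, 6, 4, 47], [3, 1]]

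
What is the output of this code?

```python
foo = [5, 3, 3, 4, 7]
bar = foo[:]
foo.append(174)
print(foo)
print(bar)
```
[5, 3, 3, 4, 7, 174]
[5, 3, 3, 4, 7]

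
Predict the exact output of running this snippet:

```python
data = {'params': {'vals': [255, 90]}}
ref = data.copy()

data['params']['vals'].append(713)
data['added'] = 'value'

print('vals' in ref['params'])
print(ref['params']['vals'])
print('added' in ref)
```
True
[255, 90, 713]
False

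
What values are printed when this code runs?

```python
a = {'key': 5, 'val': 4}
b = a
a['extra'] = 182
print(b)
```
{'key': 5, 'val': 4, 'extra': 182}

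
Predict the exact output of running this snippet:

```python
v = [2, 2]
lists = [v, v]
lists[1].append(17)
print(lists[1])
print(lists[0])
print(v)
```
[2, 2, 17]
[2, 2, 17]
[2, 2, 17]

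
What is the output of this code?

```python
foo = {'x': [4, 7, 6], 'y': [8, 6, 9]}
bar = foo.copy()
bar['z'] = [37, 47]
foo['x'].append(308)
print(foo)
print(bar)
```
{'x': [4, 7, 6, 308], 'y': [8, 6, 9]}
{'x': [4, 7, 6, 308], 'y': [8, 6, 9], 'z': [37, 47]}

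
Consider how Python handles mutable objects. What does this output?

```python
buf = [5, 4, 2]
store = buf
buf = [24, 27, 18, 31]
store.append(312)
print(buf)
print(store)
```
[24, 27, 18, 31]
[5, 4, 2, 312]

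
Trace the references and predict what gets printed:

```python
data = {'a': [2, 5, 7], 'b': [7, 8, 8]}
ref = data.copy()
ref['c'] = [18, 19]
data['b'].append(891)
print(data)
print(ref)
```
{'a': [2, 5, 7], 'b': [7, 8, 8, 891]}
{'a': [2, 5, 7], 'b': [7, 8, 8, 891], 'c': [18, 19]}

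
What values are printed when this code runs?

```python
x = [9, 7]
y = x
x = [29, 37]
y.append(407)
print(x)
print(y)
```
[29, 37]
[9, 7, 407]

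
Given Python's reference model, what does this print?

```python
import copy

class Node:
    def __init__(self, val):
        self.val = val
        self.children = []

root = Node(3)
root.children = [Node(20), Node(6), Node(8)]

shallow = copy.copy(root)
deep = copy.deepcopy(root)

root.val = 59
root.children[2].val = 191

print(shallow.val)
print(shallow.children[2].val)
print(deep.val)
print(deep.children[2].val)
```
3
191
3
8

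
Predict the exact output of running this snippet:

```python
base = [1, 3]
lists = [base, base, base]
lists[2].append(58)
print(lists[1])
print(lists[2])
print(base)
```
[1, 3, 58]
[1, 3, 58]
[1, 3, 58]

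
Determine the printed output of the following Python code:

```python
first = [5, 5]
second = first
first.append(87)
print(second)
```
[5, 5, 87]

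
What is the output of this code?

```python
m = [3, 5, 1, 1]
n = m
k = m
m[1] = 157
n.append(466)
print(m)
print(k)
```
[3, 157, 1, 1, 466]
[3, 157, 1, 1, 466]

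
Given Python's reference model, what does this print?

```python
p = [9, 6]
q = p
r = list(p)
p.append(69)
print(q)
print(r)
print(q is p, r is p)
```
[9, 6, 69]
[9, 6]
True False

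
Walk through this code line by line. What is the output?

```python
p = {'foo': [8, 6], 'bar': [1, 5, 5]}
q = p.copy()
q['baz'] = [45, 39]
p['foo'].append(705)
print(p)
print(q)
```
{'foo': [8, 6, 705], 'bar': [1, 5, 5]}
{'foo': [8, 6, 705], 'bar': [1, 5, 5], 'baz': [45, 39]}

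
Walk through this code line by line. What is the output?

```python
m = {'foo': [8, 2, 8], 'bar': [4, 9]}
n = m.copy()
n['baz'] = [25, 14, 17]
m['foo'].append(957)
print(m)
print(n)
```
{'foo': [8, 2, 8, 957], 'bar': [4, 9]}
{'foo': [8, 2, 8, 957], 'bar': [4, 9], 'baz': [25, 14, 17]}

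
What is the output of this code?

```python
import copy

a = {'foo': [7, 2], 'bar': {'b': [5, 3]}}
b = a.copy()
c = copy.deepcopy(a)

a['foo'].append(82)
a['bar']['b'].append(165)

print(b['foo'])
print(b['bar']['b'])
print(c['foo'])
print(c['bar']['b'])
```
[7, 2, 82]
[5, 3, 165]
[7, 2]
[5, 3]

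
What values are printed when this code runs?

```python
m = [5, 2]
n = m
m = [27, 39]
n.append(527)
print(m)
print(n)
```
[27, 39]
[5, 2, 527]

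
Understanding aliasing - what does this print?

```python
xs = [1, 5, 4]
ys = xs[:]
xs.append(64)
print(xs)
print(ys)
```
[1, 5, 4, 64]
[1, 5, 4]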